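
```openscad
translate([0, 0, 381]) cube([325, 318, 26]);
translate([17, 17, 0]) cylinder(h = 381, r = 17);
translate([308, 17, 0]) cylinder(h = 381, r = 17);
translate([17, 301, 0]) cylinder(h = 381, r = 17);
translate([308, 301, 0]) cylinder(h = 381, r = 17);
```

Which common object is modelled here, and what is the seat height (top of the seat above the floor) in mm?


A stool. The seat height is 407 mm.

A 325×318×26 slab at z = 381 on four corner cylinders — a stool. The seat top is 381 + 26 = 407 mm.


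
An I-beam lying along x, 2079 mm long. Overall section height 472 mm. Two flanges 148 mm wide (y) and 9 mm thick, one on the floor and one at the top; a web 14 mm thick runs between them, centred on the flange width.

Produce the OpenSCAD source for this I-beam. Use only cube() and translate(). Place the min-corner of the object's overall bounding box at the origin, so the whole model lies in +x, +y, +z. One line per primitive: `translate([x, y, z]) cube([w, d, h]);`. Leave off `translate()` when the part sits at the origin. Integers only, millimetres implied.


cube([2079, 148, 9]);
translate([0, 67, 9]) cube([2079, 14, 454]);
translate([0, 0, 463]) cube([2079, 148, 9]);


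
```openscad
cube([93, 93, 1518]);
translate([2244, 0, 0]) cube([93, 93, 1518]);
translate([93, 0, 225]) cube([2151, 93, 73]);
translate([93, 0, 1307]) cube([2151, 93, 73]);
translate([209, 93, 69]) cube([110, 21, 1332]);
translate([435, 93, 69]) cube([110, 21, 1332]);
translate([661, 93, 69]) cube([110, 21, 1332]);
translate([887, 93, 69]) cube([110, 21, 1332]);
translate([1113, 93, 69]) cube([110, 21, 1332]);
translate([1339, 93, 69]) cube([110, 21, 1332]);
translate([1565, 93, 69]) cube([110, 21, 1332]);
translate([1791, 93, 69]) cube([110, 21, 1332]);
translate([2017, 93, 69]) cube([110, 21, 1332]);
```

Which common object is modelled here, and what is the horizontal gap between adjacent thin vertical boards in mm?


A fence section. The picket gap is 116 mm.

Two posts, two rails, 9 pickets — a fence section. Span 2151 mm holds 9 pickets of 110 mm with 10 equal gaps: ⌊(2151 − 9·110) / 10⌋ = 116 mm.


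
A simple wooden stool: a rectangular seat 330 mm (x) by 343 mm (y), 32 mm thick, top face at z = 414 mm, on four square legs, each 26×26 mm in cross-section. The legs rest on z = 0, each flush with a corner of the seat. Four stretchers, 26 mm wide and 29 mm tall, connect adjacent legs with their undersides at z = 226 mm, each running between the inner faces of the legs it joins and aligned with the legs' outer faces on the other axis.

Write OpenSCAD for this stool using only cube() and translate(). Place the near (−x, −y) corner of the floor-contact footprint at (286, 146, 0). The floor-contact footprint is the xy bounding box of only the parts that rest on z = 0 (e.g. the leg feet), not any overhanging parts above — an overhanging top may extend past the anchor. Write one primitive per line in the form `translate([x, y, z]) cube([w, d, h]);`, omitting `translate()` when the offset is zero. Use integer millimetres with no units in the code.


translate([286, 146, 382]) cube([330, 343, 32]);
translate([286, 146, 0]) cube([26, 26, 382]);
translate([590, 146, 0]) cube([26, 26, 382]);
translate([286, 463, 0]) cube([26, 26, 382]);
translate([590, 463, 0]) cube([26, 26, 382]);
translate([312, 146, 226]) cube([278, 26, 29]);
translate([312, 463, 226]) cube([278, 26, 29]);
translate([286, 172, 226]) cube([26, 291, 29]);
translate([590, 172, 226]) cube([26, 291, 29]);


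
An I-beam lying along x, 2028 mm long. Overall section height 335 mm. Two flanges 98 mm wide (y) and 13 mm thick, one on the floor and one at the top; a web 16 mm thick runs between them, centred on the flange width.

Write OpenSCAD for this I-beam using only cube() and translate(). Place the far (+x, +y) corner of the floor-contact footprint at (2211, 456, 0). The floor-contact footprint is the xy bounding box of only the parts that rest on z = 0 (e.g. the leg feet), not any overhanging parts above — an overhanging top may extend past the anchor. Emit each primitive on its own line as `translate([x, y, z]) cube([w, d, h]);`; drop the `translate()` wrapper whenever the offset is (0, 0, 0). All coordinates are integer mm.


translate([183, 358, 0]) cube([2028, 98, 13]);
translate([183, 399, 13]) cube([2028, 16, 309]);
translate([183, 358, 322]) cube([2028, 98, 13]);


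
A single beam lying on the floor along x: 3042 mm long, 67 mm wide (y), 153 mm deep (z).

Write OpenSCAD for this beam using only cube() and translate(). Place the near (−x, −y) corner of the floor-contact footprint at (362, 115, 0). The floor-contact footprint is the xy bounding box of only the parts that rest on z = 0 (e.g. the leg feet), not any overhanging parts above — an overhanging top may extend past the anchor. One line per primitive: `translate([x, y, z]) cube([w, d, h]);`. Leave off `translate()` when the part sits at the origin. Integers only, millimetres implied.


translate([362, 115, 0]) cube([3042, 67, 153]);


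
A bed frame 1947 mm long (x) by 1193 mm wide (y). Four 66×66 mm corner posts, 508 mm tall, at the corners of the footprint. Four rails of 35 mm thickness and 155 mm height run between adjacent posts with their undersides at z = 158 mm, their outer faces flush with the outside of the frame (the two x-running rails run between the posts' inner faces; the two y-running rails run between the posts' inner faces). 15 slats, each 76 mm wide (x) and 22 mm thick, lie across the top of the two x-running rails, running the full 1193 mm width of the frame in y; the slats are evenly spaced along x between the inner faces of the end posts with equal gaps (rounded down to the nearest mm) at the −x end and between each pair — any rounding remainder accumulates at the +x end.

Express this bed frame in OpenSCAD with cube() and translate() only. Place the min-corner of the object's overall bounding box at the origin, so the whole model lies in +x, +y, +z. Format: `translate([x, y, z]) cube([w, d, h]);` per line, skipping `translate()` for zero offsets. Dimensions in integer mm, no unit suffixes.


cube([66, 66, 508]);
translate([0, 1127, 0]) cube([66, 66, 508]);
translate([1881, 0, 0]) cube([66, 66, 508]);
translate([1881, 1127, 0]) cube([66, 66, 508]);
translate([66, 0, 158]) cube([1815, 35, 155]);
translate([66, 1158, 158]) cube([1815, 35, 155]);
translate([0, 66, 158]) cube([35, 1061, 155]);
translate([1912, 66, 158]) cube([35, 1061, 155]);
translate([108, 0, 313]) cube([76, 1193, 22]);
translate([226, 0, 313]) cube([76, 1193, 22]);
translate([344, 0, 313]) cube([76, 1193, 22]);
translate([462, 0, 313]) cube([76, 1193, 22]);
translate([580, 0, 313]) cube([76, 1193, 22]);
translate([698, 0, 313]) cube([76, 1193, 22]);
translate([816, 0, 313]) cube([76, 1193, 22]);
translate([934, 0, 313]) cube([76, 1193, 22]);
translate([1052, 0, 313]) cube([76, 1193, 22]);
translate([1170, 0, 313]) cube([76, 1193, 22]);
translate([1288, 0, 313]) cube([76, 1193, 22]);
translate([1406, 0, 313]) cube([76, 1193, 22]);
translate([1524, 0, 313]) cube([76, 1193, 22]);
translate([1642, 0, 313]) cube([76, 1193, 22]);
translate([1760, 0, 313]) cube([76, 1193, 22]);


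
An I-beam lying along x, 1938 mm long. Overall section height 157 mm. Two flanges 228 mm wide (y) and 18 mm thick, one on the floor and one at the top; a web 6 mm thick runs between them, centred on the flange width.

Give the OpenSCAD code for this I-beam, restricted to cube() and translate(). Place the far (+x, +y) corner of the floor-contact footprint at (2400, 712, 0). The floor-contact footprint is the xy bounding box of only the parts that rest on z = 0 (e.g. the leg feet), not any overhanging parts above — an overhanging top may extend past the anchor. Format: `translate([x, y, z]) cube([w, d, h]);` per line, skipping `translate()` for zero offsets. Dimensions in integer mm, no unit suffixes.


translate([462, 484, 0]) cube([1938, 228, 18]);
translate([462, 595, 18]) cube([1938, 6, 121]);
translate([462, 484, 139]) cube([1938, 228, 18]);


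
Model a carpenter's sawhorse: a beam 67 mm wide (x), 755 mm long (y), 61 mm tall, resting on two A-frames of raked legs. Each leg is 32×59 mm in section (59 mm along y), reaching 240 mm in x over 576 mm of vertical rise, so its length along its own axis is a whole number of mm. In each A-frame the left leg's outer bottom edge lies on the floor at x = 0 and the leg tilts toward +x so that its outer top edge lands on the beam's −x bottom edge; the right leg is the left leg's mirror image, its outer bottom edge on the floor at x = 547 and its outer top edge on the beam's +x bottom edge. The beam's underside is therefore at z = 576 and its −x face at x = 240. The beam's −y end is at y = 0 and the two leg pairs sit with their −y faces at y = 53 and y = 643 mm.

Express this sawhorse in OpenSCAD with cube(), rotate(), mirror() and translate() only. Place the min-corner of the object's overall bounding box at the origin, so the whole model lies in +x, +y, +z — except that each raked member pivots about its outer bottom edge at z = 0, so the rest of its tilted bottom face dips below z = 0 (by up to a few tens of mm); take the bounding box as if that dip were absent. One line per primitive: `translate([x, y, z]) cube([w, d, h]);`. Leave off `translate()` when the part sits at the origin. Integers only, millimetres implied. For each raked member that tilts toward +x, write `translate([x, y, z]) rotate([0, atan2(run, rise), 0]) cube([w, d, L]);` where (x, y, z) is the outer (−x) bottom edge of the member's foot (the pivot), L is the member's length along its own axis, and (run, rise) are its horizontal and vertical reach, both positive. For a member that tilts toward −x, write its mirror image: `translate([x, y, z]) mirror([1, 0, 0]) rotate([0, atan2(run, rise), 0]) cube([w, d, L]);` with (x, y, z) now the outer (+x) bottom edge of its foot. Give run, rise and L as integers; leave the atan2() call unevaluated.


// leg length = √(240² + 576²) = 624
// right-leg outer foot x = 2·240 + 67 = 547
// beam min-corner = (240, 0, 576)
translate([240, 0, 576]) cube([67, 755, 61]);
translate([0, 53, 0]) rotate([0, atan2(240, 576), 0]) cube([32, 59, 624]);
translate([547, 53, 0]) mirror([1, 0, 0]) rotate([0, atan2(240, 576), 0]) cube([32, 59, 624]);
translate([0, 643, 0]) rotate([0, atan2(240, 576), 0]) cube([32, 59, 624]);
translate([547, 643, 0]) mirror([1, 0, 0]) rotate([0, atan2(240, 576), 0]) cube([32, 59, 624]);


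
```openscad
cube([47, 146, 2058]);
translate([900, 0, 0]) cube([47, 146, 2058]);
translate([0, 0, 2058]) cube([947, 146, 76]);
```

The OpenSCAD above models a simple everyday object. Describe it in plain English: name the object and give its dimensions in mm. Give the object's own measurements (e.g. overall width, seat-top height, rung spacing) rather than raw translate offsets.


A door frame. The clear opening is 853 mm wide and 2058 mm high. Two 47 mm wide jambs, 146 mm deep, stand either side of the opening from the floor to the top of the opening. A 76 mm thick head sits across the top of both jambs, spanning the full outside width of the frame.


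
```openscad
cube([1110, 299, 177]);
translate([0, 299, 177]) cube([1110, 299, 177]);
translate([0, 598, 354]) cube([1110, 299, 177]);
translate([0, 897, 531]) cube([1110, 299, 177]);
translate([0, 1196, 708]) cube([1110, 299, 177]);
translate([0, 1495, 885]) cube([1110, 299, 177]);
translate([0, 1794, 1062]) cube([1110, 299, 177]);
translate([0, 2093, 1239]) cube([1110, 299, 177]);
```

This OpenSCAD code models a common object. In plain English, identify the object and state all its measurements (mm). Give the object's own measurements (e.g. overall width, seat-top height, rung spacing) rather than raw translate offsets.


A straight staircase of 8 solid steps. Each step is 1110 mm wide (x), 299 mm deep (y, the going) and 177 mm tall (the rise). The first step rests on the floor; each subsequent step sits one going further in +y and one rise higher in +z, directly behind and above the previous step with no overlap.


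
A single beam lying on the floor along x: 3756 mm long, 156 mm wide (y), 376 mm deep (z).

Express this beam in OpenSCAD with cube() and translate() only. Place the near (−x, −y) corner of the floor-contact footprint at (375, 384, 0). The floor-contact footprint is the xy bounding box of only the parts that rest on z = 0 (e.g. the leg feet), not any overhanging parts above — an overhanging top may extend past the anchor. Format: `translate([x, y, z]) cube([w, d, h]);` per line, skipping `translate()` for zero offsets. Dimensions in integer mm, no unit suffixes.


translate([375, 384, 0]) cube([3756, 156, 376]);


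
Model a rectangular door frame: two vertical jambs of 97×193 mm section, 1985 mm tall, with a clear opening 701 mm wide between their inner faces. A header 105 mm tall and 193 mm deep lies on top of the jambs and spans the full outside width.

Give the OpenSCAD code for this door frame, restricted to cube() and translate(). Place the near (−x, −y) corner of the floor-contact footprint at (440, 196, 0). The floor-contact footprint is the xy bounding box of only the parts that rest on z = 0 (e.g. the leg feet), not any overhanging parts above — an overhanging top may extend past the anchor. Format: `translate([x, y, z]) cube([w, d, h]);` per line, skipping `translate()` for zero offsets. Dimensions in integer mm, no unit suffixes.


translate([440, 196, 0]) cube([97, 193, 1985]);
translate([1238, 196, 0]) cube([97, 193, 1985]);
translate([440, 196, 1985]) cube([895, 193, 105]);


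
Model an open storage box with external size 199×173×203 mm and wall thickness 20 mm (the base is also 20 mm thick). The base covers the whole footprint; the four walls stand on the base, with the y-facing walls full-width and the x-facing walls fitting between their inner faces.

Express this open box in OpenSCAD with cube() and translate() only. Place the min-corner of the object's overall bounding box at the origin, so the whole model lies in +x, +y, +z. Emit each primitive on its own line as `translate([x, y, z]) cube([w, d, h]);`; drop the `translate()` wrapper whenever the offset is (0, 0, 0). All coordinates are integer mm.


cube([199, 173, 20]);
translate([0, 0, 20]) cube([199, 20, 183]);
translate([0, 153, 20]) cube([199, 20, 183]);
translate([0, 20, 20]) cube([20, 133, 183]);
translate([179, 20, 20]) cube([20, 133, 183]);


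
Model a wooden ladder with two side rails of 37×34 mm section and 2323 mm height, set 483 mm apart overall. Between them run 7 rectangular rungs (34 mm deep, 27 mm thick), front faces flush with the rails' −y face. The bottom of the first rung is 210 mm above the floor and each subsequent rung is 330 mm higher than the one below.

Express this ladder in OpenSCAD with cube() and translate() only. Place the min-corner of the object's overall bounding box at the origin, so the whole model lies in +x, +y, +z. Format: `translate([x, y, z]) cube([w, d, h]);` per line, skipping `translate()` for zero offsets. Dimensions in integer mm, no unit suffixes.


cube([37, 34, 2323]);
translate([446, 0, 0]) cube([37, 34, 2323]);
translate([37, 0, 210]) cube([409, 34, 27]);
translate([37, 0, 540]) cube([409, 34, 27]);
translate([37, 0, 870]) cube([409, 34, 27]);
translate([37, 0, 1200]) cube([409, 34, 27]);
translate([37, 0, 1530]) cube([409, 34, 27]);
translate([37, 0, 1860]) cube([409, 34, 27]);
translate([37, 0, 2190]) cube([409, 34, 27]);


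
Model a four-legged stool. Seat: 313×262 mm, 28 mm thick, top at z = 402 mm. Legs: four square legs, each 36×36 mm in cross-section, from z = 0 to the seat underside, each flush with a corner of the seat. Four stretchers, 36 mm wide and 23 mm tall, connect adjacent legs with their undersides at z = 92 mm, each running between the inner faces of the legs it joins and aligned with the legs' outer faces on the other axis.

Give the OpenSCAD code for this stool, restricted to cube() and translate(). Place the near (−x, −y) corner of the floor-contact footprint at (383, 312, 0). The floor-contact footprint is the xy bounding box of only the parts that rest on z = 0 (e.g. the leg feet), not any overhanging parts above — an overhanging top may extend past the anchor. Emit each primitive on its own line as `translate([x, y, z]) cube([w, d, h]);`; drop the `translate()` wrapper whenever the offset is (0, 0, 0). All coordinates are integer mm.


translate([383, 312, 374]) cube([313, 262, 28]);
translate([383, 312, 0]) cube([36, 36, 374]);
translate([660, 312, 0]) cube([36, 36, 374]);
translate([383, 538, 0]) cube([36, 36, 374]);
translate([660, 538, 0]) cube([36, 36, 374]);
translate([419, 312, 92]) cube([241, 36, 23]);
translate([419, 538, 92]) cube([241, 36, 23]);
translate([383, 348, 92]) cube([36, 190, 23]);
translate([660, 348, 92]) cube([36, 190, 23]);


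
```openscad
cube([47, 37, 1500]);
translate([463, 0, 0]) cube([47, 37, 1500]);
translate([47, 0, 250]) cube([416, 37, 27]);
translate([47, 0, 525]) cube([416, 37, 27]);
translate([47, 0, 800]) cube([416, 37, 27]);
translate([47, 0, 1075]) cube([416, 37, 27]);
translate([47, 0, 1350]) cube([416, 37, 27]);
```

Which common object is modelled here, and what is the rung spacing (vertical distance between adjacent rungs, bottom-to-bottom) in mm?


A ladder. The rung spacing is 275 mm.

Two tall 47×37 posts with 5 short bars between them — a ladder. Adjacent rungs sit at z = 250 and z = 525, so the spacing is 525 − 250 = 275 mm.


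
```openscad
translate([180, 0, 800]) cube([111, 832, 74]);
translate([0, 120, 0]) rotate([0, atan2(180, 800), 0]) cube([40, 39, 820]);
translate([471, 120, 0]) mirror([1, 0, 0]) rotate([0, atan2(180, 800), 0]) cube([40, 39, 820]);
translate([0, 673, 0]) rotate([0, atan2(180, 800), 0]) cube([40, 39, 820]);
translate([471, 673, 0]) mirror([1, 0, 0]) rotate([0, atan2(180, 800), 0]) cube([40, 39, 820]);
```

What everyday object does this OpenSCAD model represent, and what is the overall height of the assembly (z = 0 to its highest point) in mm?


A sawhorse. The overall height is 874 mm.

A beam across two mirrored pairs of raked legs — a sawhorse. The beam's underside is at z = 800 (matching the legs' vertical rise in atan2(180, 800)) and the beam is 74 mm tall, so its top is at 800 + 74 = 874 mm. The raked legs top out at the beam's underside, so that is the highest point.


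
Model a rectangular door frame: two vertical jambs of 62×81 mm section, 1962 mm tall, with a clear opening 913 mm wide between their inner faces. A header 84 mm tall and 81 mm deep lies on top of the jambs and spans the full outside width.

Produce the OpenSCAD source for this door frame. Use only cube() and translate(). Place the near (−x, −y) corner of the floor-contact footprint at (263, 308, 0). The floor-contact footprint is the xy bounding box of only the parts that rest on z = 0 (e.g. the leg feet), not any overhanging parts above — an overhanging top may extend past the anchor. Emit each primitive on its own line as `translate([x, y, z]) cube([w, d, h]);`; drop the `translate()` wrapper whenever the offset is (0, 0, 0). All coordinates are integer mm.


translate([263, 308, 0]) cube([62, 81, 1962]);
translate([1238, 308, 0]) cube([62, 81, 1962]);
translate([263, 308, 1962]) cube([1037, 81, 84]);


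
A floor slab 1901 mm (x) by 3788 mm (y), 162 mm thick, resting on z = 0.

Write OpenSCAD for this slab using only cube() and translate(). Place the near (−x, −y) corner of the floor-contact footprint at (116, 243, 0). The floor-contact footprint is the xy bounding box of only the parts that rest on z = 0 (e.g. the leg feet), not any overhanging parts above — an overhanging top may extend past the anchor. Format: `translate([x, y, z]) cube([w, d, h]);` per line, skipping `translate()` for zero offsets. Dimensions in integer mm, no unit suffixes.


translate([116, 243, 0]) cube([1901, 3788, 162]);


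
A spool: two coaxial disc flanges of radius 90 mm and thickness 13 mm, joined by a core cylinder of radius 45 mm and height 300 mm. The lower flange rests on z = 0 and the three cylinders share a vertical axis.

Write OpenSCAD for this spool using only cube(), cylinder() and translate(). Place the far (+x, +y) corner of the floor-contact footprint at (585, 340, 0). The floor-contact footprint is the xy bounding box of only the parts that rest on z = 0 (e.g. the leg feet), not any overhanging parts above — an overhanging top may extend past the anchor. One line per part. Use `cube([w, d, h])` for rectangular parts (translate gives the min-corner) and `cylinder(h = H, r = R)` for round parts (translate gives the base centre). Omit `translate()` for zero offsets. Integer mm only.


translate([495, 250, 0]) cylinder(h = 13, r = 90);
translate([495, 250, 13]) cylinder(h = 300, r = 45);
translate([495, 250, 313]) cylinder(h = 13, r = 90);


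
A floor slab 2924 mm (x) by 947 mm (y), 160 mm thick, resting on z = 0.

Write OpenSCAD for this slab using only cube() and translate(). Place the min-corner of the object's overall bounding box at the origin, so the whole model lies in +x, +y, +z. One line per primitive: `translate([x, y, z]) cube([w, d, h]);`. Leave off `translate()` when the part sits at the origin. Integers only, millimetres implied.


cube([2924, 947, 160]);


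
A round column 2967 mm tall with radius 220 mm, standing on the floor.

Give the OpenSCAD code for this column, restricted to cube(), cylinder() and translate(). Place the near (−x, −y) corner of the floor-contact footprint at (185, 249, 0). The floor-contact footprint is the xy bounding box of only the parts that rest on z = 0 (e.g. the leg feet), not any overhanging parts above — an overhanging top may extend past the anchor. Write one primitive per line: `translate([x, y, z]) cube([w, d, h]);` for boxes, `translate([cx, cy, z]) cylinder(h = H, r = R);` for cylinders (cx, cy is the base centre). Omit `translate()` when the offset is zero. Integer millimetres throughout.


translate([405, 469, 0]) cylinder(h = 2967, r = 220);


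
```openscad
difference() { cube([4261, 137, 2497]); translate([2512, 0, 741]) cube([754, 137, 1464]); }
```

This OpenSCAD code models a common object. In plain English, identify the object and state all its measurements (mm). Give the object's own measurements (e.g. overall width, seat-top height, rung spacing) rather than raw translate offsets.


A wall 4261 mm long (x), 137 mm thick (y), 2497 mm tall, with a rectangular window opening cut through it. The opening is 754 mm wide and 1464 mm tall; its sill is at z = 741 mm and its near (−x) edge is 2512 mm from the wall's −x end. The opening passes through the full wall thickness.


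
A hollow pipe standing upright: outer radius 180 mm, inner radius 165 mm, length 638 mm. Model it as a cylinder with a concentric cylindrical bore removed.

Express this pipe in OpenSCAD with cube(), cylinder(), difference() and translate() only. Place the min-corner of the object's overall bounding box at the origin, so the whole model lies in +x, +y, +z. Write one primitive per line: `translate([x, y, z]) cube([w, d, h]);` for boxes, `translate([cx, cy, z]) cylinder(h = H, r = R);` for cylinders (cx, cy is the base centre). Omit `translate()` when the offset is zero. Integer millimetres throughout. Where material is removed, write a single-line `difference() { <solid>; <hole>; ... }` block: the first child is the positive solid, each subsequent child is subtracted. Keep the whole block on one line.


difference() { translate([180, 180, 0]) cylinder(h = 638, r = 180); translate([180, 180, 0]) cylinder(h = 638, r = 165); }


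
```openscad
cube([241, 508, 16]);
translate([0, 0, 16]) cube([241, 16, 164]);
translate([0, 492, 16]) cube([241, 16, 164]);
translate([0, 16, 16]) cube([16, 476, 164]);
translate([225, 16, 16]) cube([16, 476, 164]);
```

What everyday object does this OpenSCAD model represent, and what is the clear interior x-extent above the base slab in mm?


An open box. The internal width is 209 mm.

A 241×508 base slab with four walls standing on it — an open box. The base is 241 mm wide and the walls are 16 mm thick, so the internal width is 241 − 2 × 16 = 209 mm.


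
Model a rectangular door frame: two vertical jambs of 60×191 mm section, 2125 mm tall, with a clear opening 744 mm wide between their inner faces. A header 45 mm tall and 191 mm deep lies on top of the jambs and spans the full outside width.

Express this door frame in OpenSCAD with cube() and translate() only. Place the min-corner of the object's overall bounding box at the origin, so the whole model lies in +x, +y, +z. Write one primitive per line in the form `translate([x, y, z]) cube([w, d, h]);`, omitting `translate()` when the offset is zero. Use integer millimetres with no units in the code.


cube([60, 191, 2125]);
translate([804, 0, 0]) cube([60, 191, 2125]);
translate([0, 0, 2125]) cube([864, 191, 45]);


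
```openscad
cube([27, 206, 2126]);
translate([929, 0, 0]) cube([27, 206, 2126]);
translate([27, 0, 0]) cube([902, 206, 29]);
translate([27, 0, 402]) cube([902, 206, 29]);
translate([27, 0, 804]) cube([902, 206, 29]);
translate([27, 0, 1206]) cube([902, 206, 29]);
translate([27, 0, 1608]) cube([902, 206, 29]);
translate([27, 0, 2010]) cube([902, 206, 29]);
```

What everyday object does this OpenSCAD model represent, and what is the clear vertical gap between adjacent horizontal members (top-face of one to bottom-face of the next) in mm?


A bookshelf. The clear shelf gap is 373 mm.

Two tall side panels with 6 horizontal boards between them — a bookshelf. The first two shelf undersides are at z = 0 and z = 402; with shelf thickness 29, the clear gap is 402 − 0 − 29 = 373 mm.


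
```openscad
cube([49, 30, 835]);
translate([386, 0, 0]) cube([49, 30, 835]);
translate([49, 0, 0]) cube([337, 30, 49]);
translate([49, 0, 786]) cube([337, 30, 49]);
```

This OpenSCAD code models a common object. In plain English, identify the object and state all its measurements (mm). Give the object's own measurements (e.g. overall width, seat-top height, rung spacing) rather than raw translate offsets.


A rectangular picture frame lying in the x–z plane (depth along y). The opening is 337 mm wide (x) by 737 mm tall (z), surrounded by a border 49 mm wide on all four sides. The frame is 30 mm deep and is made of two full-height vertical stiles with two horizontal rails fitted between them.


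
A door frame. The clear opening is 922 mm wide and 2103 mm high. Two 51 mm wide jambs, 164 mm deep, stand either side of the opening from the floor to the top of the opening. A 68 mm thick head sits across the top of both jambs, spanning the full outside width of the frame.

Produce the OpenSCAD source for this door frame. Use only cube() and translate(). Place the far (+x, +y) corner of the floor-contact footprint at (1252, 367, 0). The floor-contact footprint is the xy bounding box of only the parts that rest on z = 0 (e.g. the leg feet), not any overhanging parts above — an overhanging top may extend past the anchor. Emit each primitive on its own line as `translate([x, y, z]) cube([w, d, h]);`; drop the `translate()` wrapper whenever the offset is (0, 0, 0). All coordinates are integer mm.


translate([228, 203, 0]) cube([51, 164, 2103]);
translate([1201, 203, 0]) cube([51, 164, 2103]);
translate([228, 203, 2103]) cube([1024, 164, 68]);


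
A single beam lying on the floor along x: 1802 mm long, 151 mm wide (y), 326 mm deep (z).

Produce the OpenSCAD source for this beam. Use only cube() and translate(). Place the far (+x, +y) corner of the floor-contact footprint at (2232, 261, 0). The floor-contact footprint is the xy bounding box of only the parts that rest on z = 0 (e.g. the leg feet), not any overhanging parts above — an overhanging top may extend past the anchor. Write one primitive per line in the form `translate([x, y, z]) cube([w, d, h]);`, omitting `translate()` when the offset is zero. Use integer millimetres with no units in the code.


translate([430, 110, 0]) cube([1802, 151, 326]);


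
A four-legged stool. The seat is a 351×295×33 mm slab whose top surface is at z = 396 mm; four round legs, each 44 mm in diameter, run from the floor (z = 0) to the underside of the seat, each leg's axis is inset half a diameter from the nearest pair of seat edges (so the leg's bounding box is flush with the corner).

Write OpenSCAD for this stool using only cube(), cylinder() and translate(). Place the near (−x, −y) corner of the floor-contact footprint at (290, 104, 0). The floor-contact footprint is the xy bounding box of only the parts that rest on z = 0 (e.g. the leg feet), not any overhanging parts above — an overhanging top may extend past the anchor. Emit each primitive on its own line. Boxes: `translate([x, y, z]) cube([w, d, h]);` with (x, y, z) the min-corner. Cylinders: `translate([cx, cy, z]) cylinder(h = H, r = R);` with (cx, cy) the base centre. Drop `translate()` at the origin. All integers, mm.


translate([290, 104, 363]) cube([351, 295, 33]);
translate([312, 126, 0]) cylinder(h = 363, r = 22);
translate([619, 126, 0]) cylinder(h = 363, r = 22);
translate([312, 377, 0]) cylinder(h = 363, r = 22);
translate([619, 377, 0]) cylinder(h = 363, r = 22);


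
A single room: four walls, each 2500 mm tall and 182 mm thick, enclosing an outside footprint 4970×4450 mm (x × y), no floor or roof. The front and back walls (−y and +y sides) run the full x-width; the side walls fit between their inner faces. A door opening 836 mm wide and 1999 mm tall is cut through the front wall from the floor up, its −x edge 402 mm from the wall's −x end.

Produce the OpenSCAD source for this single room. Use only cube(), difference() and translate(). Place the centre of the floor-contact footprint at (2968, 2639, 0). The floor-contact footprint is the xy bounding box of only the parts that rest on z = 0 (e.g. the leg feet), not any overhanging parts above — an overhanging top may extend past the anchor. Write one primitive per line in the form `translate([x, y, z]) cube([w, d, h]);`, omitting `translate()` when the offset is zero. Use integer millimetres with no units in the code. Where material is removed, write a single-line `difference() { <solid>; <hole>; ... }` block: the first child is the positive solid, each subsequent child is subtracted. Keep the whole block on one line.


difference() { translate([483, 414, 0]) cube([4970, 182, 2500]); translate([885, 414, 0]) cube([836, 182, 1999]); }
translate([483, 4682, 0]) cube([4970, 182, 2500]);
translate([483, 596, 0]) cube([182, 4086, 2500]);
translate([5271, 596, 0]) cube([182, 4086, 2500]);


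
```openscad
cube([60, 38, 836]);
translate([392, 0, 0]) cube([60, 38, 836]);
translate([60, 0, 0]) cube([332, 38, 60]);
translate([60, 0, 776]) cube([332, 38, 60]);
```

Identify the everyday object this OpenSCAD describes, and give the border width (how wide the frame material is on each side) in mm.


A picture frame. The border width is 60 mm.

Four thin pieces enclosing a rectangular opening — a picture frame. The two full-height stiles are 836 mm tall; the top rail sits at z = 776 and is 60 mm tall, so the border above the opening is 836 − 776 = 60 mm, matching the stile x-width.


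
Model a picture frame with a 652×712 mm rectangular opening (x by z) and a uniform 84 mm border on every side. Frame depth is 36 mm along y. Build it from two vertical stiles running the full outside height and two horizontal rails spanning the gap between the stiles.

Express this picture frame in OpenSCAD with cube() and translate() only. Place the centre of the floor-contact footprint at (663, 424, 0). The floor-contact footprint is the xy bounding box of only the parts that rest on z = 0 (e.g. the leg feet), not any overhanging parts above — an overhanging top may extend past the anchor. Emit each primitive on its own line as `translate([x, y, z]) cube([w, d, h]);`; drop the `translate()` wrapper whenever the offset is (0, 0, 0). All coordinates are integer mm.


translate([253, 406, 0]) cube([84, 36, 880]);
translate([989, 406, 0]) cube([84, 36, 880]);
translate([337, 406, 0]) cube([652, 36, 84]);
translate([337, 406, 796]) cube([652, 36, 84]);


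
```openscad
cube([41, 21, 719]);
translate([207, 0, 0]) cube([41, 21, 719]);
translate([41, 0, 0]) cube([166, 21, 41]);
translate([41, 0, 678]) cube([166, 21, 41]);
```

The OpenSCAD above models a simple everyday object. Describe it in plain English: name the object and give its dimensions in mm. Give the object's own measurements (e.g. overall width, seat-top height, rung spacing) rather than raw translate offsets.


A rectangular picture frame lying in the x–z plane (depth along y). The opening is 166 mm wide (x) by 637 mm tall (z), surrounded by a border 41 mm wide on all four sides. The frame is 21 mm deep and is made of two full-height vertical stiles with two horizontal rails fitted between them.


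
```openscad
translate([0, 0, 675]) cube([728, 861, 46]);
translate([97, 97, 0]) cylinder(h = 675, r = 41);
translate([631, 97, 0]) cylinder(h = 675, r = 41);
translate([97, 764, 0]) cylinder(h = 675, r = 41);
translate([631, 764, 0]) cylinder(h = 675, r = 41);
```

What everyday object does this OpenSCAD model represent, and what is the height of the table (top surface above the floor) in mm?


A table. The table height is 721 mm.

A 728×861×46 slab sits at z = 675 on four Ø82 mm round legs — a table. The top surface is at 675 + 46 = 721 mm.


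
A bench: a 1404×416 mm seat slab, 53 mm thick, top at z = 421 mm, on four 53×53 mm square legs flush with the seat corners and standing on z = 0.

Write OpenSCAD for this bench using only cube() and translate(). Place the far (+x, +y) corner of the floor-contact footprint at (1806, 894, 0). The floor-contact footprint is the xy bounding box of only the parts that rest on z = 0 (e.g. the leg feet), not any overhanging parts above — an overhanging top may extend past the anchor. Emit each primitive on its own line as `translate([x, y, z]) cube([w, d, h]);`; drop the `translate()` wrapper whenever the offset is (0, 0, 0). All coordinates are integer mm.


// leg_h = 421 − 53 = 368
translate([402, 478, 368]) cube([1404, 416, 53]);
translate([402, 478, 0]) cube([53, 53, 368]);
translate([402, 841, 0]) cube([53, 53, 368]);
translate([1753, 478, 0]) cube([53, 53, 368]);
translate([1753, 841, 0]) cube([53, 53, 368]);


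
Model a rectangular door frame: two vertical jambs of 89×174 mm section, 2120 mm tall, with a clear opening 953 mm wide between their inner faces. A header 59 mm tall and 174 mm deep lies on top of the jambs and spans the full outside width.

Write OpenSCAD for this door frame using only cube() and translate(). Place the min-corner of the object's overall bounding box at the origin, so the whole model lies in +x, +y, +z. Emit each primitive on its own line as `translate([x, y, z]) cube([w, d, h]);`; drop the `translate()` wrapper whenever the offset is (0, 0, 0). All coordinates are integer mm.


cube([89, 174, 2120]);
translate([1042, 0, 0]) cube([89, 174, 2120]);
translate([0, 0, 2120]) cube([1131, 174, 59]);


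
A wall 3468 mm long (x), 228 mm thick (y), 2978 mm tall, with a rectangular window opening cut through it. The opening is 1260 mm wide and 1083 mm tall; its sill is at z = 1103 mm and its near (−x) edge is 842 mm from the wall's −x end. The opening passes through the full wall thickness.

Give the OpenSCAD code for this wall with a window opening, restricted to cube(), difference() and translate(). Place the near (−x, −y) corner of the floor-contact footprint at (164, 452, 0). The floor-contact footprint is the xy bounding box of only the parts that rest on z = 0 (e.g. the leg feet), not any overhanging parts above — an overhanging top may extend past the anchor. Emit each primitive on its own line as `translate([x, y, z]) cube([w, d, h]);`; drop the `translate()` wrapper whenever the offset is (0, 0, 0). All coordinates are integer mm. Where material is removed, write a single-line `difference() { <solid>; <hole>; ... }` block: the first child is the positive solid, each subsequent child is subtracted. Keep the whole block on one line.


difference() { translate([164, 452, 0]) cube([3468, 228, 2978]); translate([1006, 452, 1103]) cube([1260, 228, 1083]); }


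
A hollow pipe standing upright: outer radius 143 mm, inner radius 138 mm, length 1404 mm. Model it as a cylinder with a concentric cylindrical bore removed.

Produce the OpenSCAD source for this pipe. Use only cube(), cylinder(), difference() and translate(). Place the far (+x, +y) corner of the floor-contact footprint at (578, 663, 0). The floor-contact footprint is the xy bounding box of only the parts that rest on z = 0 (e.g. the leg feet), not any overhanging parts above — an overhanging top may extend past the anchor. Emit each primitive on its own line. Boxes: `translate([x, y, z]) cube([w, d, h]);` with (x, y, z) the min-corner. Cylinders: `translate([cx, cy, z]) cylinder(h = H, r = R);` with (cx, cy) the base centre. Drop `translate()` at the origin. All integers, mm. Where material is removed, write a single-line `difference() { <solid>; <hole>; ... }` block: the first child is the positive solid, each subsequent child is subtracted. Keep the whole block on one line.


difference() { translate([435, 520, 0]) cylinder(h = 1404, r = 143); translate([435, 520, 0]) cylinder(h = 1404, r = 138); }


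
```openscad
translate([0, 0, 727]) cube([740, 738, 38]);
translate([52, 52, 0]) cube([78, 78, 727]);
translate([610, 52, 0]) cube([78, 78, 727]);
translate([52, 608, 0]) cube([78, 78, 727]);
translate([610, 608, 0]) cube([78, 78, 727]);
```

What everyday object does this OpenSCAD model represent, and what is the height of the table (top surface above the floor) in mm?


A table. The table height is 765 mm.

A 740×738×38 slab sits at z = 727 on four 78 mm square posts — a table. The top surface is at 727 + 38 = 765 mm.


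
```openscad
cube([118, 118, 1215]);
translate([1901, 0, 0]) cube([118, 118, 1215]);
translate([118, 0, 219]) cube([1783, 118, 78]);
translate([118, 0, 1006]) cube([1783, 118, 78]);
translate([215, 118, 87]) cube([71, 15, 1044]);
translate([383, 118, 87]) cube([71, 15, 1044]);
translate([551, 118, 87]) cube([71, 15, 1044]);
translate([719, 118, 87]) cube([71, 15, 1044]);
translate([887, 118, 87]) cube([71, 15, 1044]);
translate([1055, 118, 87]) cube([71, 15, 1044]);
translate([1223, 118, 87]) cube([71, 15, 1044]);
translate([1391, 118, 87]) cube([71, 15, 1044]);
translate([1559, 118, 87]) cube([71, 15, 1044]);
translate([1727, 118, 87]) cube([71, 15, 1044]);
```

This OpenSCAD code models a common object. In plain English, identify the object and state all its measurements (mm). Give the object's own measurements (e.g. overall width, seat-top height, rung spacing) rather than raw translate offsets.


A fence section. Two 118×118 mm posts, 1215 mm tall, stand on the floor with a clear span of 1783 mm between their inner faces. Two horizontal rails of 118×78 mm section span the gap between the posts with their undersides at z = 219 mm and z = 1006 mm, flush with the posts' −y face. 10 pickets, each 71 mm wide, 15 mm thick and 1044 mm tall, are fixed to the +y face of the rails with their bottoms at z = 87 mm, spaced across the span with a 97 mm gap after the −x post and between neighbouring pickets, with 103 mm left before the +x post.


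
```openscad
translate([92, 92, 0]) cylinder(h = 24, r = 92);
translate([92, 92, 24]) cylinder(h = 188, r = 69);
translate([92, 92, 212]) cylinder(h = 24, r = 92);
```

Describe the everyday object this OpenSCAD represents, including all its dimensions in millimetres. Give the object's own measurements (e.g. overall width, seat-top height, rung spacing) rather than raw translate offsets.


A spool: two coaxial disc flanges of radius 92 mm and thickness 24 mm, joined by a core cylinder of radius 69 mm and height 188 mm. The lower flange rests on z = 0 and the three cylinders share a vertical axis.


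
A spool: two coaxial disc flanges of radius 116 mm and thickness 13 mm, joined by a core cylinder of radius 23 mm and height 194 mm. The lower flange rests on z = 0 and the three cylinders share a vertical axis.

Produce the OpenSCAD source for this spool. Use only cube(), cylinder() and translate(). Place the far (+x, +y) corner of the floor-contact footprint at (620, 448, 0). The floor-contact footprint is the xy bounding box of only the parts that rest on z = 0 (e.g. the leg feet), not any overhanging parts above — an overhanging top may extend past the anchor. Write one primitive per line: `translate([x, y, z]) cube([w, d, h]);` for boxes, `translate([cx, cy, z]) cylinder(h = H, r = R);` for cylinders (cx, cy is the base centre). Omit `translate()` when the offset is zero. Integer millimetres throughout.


translate([504, 332, 0]) cylinder(h = 13, r = 116);
translate([504, 332, 13]) cylinder(h = 194, r = 23);
translate([504, 332, 207]) cylinder(h = 13, r = 116);
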